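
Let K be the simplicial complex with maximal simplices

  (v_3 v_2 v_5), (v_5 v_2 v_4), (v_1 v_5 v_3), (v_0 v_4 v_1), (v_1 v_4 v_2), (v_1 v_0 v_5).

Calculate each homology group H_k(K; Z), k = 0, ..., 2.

Take the total order v_0 < v_1 < v_2 < v_3 < v_4 < v_5 on the vertex set. Then K (dimension 2) consists of the simplices:

  0-simplices (6): [v_0], [v_1], [v_2], [v_3], [v_4], [v_5]
  1-simplices (12): [v_0,v_1], [v_0,v_4], [v_0,v_5], [v_1,v_2], [v_1,v_3], [v_1,v_4], [v_1,v_5], [v_2,v_3], [v_2,v_4], [v_2,v_5], [v_3,v_5], [v_4,v_5]
  2-simplices (6): [v_0,v_1,v_4], [v_0,v_1,v_5], [v_1,v_2,v_4], [v_1,v_3,v_5], [v_2,v_3,v_5], [v_2,v_4,v_5]

so the chain groups are C_0 ≅ Z^6, C_1 ≅ Z^12, C_2 ≅ Z^6.

Boundary ∂_1: C_1 → C_0 sends each edge [p,q] (with p < q) to q − p.
The resulting 6×12 matrix has rank 5, and its Smith normal form has invariant factors (1,1,1,1,1).

The boundary map ∂_2: C_2 → C_1 sends each 2-simplex [p,q,r] to [q,r] − [p,r] + [p,q]. For instance
  ∂[v_0,v_1,v_4] = [v_1,v_4] − [v_0,v_4] + [v_0,v_1],
  ∂[v_1,v_3,v_5] = [v_3,v_5] − [v_1,v_5] + [v_1,v_3].
As a 12×6 matrix over Z this has rank 6, with invariant factors (1,1,1,1,1,1).

From H_k ≅ ker(∂_k) / im(∂_{k+1}) we obtain:

  H_0: rank C_0 − rank ∂_1 = 6 − 5 = 1, and the invariant factors of ∂_1 are all 1, so H_0 = Z.
  H_1: rank ker ∂_1 − rank ∂_2 = (12 − 5) − 6 = 1, and the invariant factors of ∂_2 are all 1, so H_1 = Z.
  H_2: rank ker ∂_2 − rank ∂_3 = (6 − 6) − 0 = 0, and there is no ∂_3, so H_2 = 0.

(K is a triangulation of the cylinder S^1 x I.)

H_0 = Z,  H_1 = Z,  H_2 = 0.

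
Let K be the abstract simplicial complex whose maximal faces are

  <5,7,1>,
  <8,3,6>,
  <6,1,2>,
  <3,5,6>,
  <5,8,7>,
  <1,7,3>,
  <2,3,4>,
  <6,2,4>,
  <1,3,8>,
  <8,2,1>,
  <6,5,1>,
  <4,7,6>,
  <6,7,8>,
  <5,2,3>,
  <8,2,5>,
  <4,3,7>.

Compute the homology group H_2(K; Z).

H_2 ≅ Z.

Fix the vertex order 1 < 2 < 3 < 4 < 5 < 6 < 7 < 8 and write every simplex with vertices in increasing order. Then dim K = 2 and the simplices of K are:

  0-simplices (8): [1], [2], [3], [4], [5], [6], [7], [8]
  1-simplices (24): (24 of them)
  2-simplices (16): [1,2,6], [1,2,8], [1,3,7], [1,3,8], [1,5,6], [1,5,7], [2,3,4], [2,3,5], [2,4,6], [2,5,8], [3,4,7], [3,5,6], [3,6,8], [4,6,7], [5,7,8], [6,7,8]

so the chain groups are C_0 ≅ Z^8, C_1 ≅ Z^24, C_2 ≅ Z^16.

∂_1: C_1 → C_0 sends each edge [p,q] (with p < q) to q − p. For instance
  ∂[3,5] = [5] − [3].
As a 8×24 matrix over Z this has rank 7, with invariant factors (1,1,1,1,1,1,1).

Boundary ∂_2: C_2 → C_1 maps a triangle to the signed sum of its edges. For instance
  ∂[1,2,6] = [2,6] − [1,6] + [1,2],
  ∂[6,7,8] = [7,8] − [6,8] + [6,7].
As a 24×16 matrix over Z this has rank 15, with invariant factors (1,1,1,1,1,1,1,1,1,1,1,1,1,1,1).

From H_k ≅ ker(∂_k) / im(∂_{k+1}) we obtain:

  H_2: rank ker ∂_2 − rank ∂_3 = (16 − 15) − 0 = 1, and there is no ∂_3, so H_2 = Z.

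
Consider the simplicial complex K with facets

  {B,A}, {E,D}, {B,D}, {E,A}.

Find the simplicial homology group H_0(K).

Take the total order A < B < D < E on the vertex set. Then K (dimension 1) consists of the simplices:

  0-simplices (4): A, B, D, E
  1-simplices (4): AB, AE, BD, DE

Hence C_0 ≅ Z^4, C_1 ≅ Z^4.

∂_1: C_1 → C_0 sends each edge [p,q] (with p < q) to q − p. For instance
  ∂BD = D − B.
The resulting 4×4 matrix has rank 3, and its Smith normal form has invariant factors (1,1,1).

Reading off H_k = ker ∂_k / im ∂_{k+1}:

  H_0: rank C_0 − rank ∂_1 = 4 − 3 = 1, and the invariant factors of ∂_1 are all 1, so H_0 ≅ Z.

(K is a triangulation of the circle S^1.)

H_0 = Z.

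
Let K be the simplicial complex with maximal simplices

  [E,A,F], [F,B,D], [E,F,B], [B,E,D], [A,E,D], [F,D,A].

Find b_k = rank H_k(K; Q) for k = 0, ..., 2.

b_0 = 1, b_1 = 0, b_2 = 1.

Take the total order A < B < D < E < F on the vertex set. Then K (dimension 2) consists of the simplices:

  0-simplices (5): A, B, D, E, F
  1-simplices (9): AD, AE, AF, BD, BE, BF, DE, DF, EF
  2-simplices (6): ADE, ADF, AEF, BDE, BDF, BEF

so the chain groups are C_0 ≅ Z^5, C_1 ≅ Z^9, C_2 ≅ Z^6.

The boundary map ∂_1: C_1 → C_0 is given by ∂[p,q] = [q] − [p]. For instance
  ∂DE = E − D.
The resulting 5×9 matrix has rank 4, and its Smith normal form has invariant factors (1,1,1,1).

Boundary ∂_2: C_2 → C_1 sends each 2-simplex [p,q,r] to [q,r] − [p,r] + [p,q]. For instance
  ∂BEF = EF − BF + BE,
  ∂AEF = EF − AF + AE.
This gives a 9×6 integer matrix of rank 5; reducing to Smith normal form yields diagonal entries (1,1,1,1,1).

Reading off H_k = ker ∂_k / im ∂_{k+1}:

  H_0: rank C_0 − rank ∂_1 = 5 − 4 = 1, and the invariant factors of ∂_1 are all 1, so H_0 = Z.
  H_1: rank ker ∂_1 − rank ∂_2 = (9 − 4) − 5 = 0, and the invariant factors of ∂_2 are all 1, so H_1 = 0.
  H_2: rank ker ∂_2 − rank ∂_3 = (6 − 5) − 0 = 1, and there is no ∂_3, so H_2 = Z.

Hence the Betti numbers are b_0 = 1, b_1 = 0, b_2 = 1.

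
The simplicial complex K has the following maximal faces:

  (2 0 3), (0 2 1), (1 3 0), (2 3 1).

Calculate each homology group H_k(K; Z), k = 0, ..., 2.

H_0 ≅ Z,  H_1 = 0,  H_2 ≅ Z.

K has 4 vertices, 6 edges, 4 triangles.
rank ∂_0 = 0, rank ∂_1 = 3 ⇒ b_0 = 4 − 0 − 3 = 1; all invariant factors of ∂_1 are 1 so no torsion. So H_0 ≅ Z.
rank ∂_1 = 3, rank ∂_2 = 3 ⇒ b_1 = 6 − 3 − 3 = 0; all invariant factors of ∂_2 are 1 so no torsion. So H_1 ≅ 0.
rank ∂_2 = 3, rank ∂_3 = 0 ⇒ b_2 = 4 − 3 − 0 = 1. So H_2 ≅ Z.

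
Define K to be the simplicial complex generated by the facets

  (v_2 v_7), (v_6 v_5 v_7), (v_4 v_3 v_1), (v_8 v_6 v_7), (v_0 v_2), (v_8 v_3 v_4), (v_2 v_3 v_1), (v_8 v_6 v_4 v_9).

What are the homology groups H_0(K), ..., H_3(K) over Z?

H_0 ≅ Z,  H_1 ≅ Z,  H_2 = 0,  H_3 = 0.

Fix the vertex order v_0 < v_1 < v_2 < v_3 < v_4 < v_5 < v_6 < v_7 < v_8 < v_9 and write every simplex with vertices in increasing order. Then dim K = 3 and the simplices of K are:

  0-simplices (10): [v_0], [v_1], [v_2], [v_3], [v_4], [v_5], [v_6], [v_7], [v_8], [v_9]
  1-simplices (18): (18 of them)
  2-simplices (9): [v_1,v_2,v_3], [v_1,v_3,v_4], [v_3,v_4,v_8], [v_4,v_6,v_8], [v_4,v_6,v_9], [v_4,v_8,v_9], [v_5,v_6,v_7], [v_6,v_7,v_8], [v_6,v_8,v_9]
  3-simplices (1): [v_4,v_6,v_8,v_9]

so the chain groups are C_0 ≅ Z^10, C_1 ≅ Z^18, C_2 ≅ Z^9, C_3 ≅ Z^1.

∂_1: C_1 → C_0 is given by ∂[p,q] = [q] − [p]. For instance
  ∂[v_5,v_7] = [v_7] − [v_5].
This gives a 10×18 integer matrix of rank 9; reducing to Smith normal form yields diagonal entries (1,1,1,1,1,1,1,1,1).

∂_2: C_2 → C_1 acts by ∂[p,q,r] = [q,r] − [p,r] + [p,q]. For instance
  ∂[v_3,v_4,v_8] = [v_4,v_8] − [v_3,v_8] + [v_3,v_4],
  ∂[v_6,v_8,v_9] = [v_8,v_9] − [v_6,v_9] + [v_6,v_8].
This gives a 18×9 integer matrix of rank 8; reducing to Smith normal form yields diagonal entries (1,1,1,1,1,1,1,1).

The boundary map ∂_3: C_3 → C_2 sends each 3-simplex σ to the alternating sum Σ_i (−1)^i (σ with its i-th vertex removed). For instance
  ∂[v_4,v_6,v_8,v_9] = [v_6,v_8,v_9] − [v_4,v_8,v_9] + [v_4,v_6,v_9] − [v_4,v_6,v_8].
The 9×1 boundary matrix has rank 1 and Smith normal form diag(1).

From H_k ≅ ker(∂_k) / im(∂_{k+1}) we obtain:

  H_0: rank C_0 − rank ∂_1 = 10 − 9 = 1, and the invariant factors of ∂_1 are all 1, so H_0 = Z.
  H_1: rank ker ∂_1 − rank ∂_2 = (18 − 9) − 8 = 1, and the invariant factors of ∂_2 are all 1, so H_1 = Z.
  H_2: rank ker ∂_2 − rank ∂_3 = (9 − 8) − 1 = 0, and the invariant factors of ∂_3 are all 1, so H_2 = 0.
  H_3: rank ker ∂_3 − rank ∂_4 = (1 − 1) − 0 = 0, and there is no ∂_4, so H_3 = 0.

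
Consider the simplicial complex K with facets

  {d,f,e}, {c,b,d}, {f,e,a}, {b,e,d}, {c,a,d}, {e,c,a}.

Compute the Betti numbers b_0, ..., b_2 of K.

b_0 = 1, b_1 = 1, b_2 = 0.

We work with the vertex ordering a < b < c < d < e < f. The simplices of K, each written with vertices in increasing order, are:

  0-simplices (6): a, b, c, d, e, f
  1-simplices (12): ac, ad, ae, af, bc, bd, be, cd, ce, de, df, ef
  2-simplices (6): acd, ace, aef, bcd, bde, def

so the chain groups are C_0 ≅ Z^6, C_1 ≅ Z^12, C_2 ≅ Z^6.

Boundary ∂_1: C_1 → C_0 is given by ∂[p,q] = [q] − [p]. For instance
  ∂de = e − d.
As a 6×12 matrix over Z this has rank 5, with invariant factors (1,1,1,1,1).

∂_2: C_2 → C_1 sends each 2-simplex [p,q,r] to [q,r] − [p,r] + [p,q]. For instance
  ∂acd = cd − ad + ac,
  ∂bde = de − be + bd.
This gives a 12×6 integer matrix of rank 6; reducing to Smith normal form yields diagonal entries (1,1,1,1,1,1).

From H_k ≅ ker(∂_k) / im(∂_{k+1}) we obtain:

  H_0: rank C_0 − rank ∂_1 = 6 − 5 = 1, and the invariant factors of ∂_1 are all 1, so H_0 ≅ Z.
  H_1: rank ker ∂_1 − rank ∂_2 = (12 − 5) − 6 = 1, and the invariant factors of ∂_2 are all 1, so H_1 ≅ Z.
  H_2: rank ker ∂_2 − rank ∂_3 = (6 − 6) − 0 = 0, and there is no ∂_3, so H_2 ≅ 0.

As a check, the Euler characteristic is 6 − 12 + 6 = 0, which agrees with 1 − 1 + 0 = 0.

Hence the Betti numbers are b_0 = 1, b_1 = 1, b_2 = 0.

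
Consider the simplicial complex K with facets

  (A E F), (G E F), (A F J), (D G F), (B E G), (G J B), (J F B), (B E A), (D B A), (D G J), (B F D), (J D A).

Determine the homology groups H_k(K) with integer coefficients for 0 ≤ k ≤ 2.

H_0 = Z,  H_1 = Z/2,  H_2 = 0.

We work with the vertex ordering A < B < D < E < F < G < J. The simplices of K, each written with vertices in increasing order, are:

  0-simplices (7): A, B, D, E, F, G, J
  1-simplices (18): AB, AD, AE, AF, AJ, BD, BE, BF, BG, BJ, DF, DG, DJ, EF, EG, FG, FJ, GJ
  2-simplices (12): ABD, ABE, ADJ, AEF, AFJ, BDF, BEG, BFJ, BGJ, DFG, DGJ, EFG

Hence C_0 ≅ Z^7, C_1 ≅ Z^18, C_2 ≅ Z^12.

The boundary map ∂_1: C_1 → C_0 maps an edge to its endpoints' difference, ∂[p,q] = q − p. For instance
  ∂AB = B − A.
This gives a 7×18 integer matrix of rank 6; reducing to Smith normal form yields diagonal entries (1,1,1,1,1,1).

Boundary ∂_2: C_2 → C_1 acts by ∂[p,q,r] = [q,r] − [p,r] + [p,q]. For instance
  ∂BDF = DF − BF + BD,
  ∂AEF = EF − AF + AE.
The 18×12 boundary matrix has rank 12 and Smith normal form diag(1,1,1,1,1,1,1,1,1,1,1,2).

From H_k ≅ ker(∂_k) / im(∂_{k+1}) we obtain:

  H_0: rank C_0 − rank ∂_1 = 7 − 6 = 1, and the invariant factors of ∂_1 are all 1, so H_0 ≅ Z.
  H_1: rank ker ∂_1 − rank ∂_2 = (18 − 6) − 12 = 0, and ∂_2 has invariant factor 2 > 1, so H_1 ≅ Z/2.
  H_2: rank ker ∂_2 − rank ∂_3 = (12 − 12) − 0 = 0, and there is no ∂_3, so H_2 ≅ 0.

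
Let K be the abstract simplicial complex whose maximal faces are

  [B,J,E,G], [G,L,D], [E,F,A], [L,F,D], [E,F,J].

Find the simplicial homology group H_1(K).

H_1 = Z.

K has 8 vertices, 15 edges, 8 triangles, 1 3-simplex.
rank ∂_1 = 7, rank ∂_2 = 7 ⇒ b_1 = 15 − 7 − 7 = 1; all invariant factors of ∂_2 are 1 so no torsion. So H_1 ≅ Z.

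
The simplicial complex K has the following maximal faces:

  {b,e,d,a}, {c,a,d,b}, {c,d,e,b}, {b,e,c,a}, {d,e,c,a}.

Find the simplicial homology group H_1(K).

We work with the vertex ordering a < b < c < d < e. The simplices of K, each written with vertices in increasing order, are:

  0-simplices (5): a, b, c, d, e
  1-simplices (10): ab, ac, ad, ae, bc, bd, be, cd, ce, de
  2-simplices (10): abc, abd, abe, acd, ace, ade, bcd, bce, bde, cde
  3-simplices (5): abcd, abce, abde, acde, bcde

giving chain groups C_0 ≅ Z^5, C_1 ≅ Z^10, C_2 ≅ Z^10, C_3 ≅ Z^5.

Boundary ∂_1: C_1 → C_0 maps an edge to its endpoints' difference, ∂[p,q] = q − p. For instance
  ∂ad = d − a.
As a 5×10 matrix over Z this has rank 4, with invariant factors (1,1,1,1).

The boundary map ∂_2: C_2 → C_1 sends each 2-simplex [p,q,r] to [q,r] − [p,r] + [p,q]. For instance
  ∂ade = de − ae + ad,
  ∂cde = de − ce + cd.
This gives a 10×10 integer matrix of rank 6; reducing to Smith normal form yields diagonal entries (1,1,1,1,1,1).

∂_3: C_3 → C_2 sends each 3-simplex σ to the alternating sum Σ_i (−1)^i (σ with its i-th vertex removed). For instance
  ∂bcde = cde − bde + bce − bcd,
  ∂acde = cde − ade + ace − acd.
This gives a 10×5 integer matrix of rank 4; reducing to Smith normal form yields diagonal entries (1,1,1,1).

Computing H_k = (kernel of ∂_k) / (image of ∂_{k+1}):

  H_1: rank ker ∂_1 − rank ∂_2 = (10 − 4) − 6 = 0, and the invariant factors of ∂_2 are all 1, so H_1 = 0.

(K is a triangulation of the 3-sphere S^3.)

H_1 = 0.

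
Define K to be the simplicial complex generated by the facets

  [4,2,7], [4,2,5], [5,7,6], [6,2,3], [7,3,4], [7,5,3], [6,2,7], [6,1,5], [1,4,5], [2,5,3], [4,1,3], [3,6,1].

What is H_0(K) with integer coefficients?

H_0 ≅ Z.

K has 7 vertices, 18 edges, 12 triangles.
rank ∂_0 = 0, rank ∂_1 = 6 ⇒ b_0 = 7 − 0 − 6 = 1; all invariant factors of ∂_1 are 1 so no torsion. So H_0 = Z.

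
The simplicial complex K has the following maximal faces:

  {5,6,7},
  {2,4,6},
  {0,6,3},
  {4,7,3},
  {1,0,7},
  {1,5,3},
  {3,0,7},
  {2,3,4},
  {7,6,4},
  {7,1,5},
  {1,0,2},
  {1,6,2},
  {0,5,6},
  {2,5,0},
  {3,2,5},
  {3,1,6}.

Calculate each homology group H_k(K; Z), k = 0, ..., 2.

Order the vertices as 0 < 1 < 2 < 3 < 4 < 5 < 6 < 7. Listing each simplex with vertices in this order, K has dimension 2 with simplices:

  0-simplices (8): [0], [1], [2], [3], [4], [5], [6], [7]
  1-simplices (24): (24 of them)
  2-simplices (16): [0,1,2], [0,1,7], [0,2,5], [0,3,6], [0,3,7], [0,5,6], [1,2,6], [1,3,5], [1,3,6], [1,5,7], [2,3,4], [2,3,5], [2,4,6], [3,4,7], [4,6,7], [5,6,7]

Hence C_0 ≅ Z^8, C_1 ≅ Z^24, C_2 ≅ Z^16.

∂_1: C_1 → C_0 is given by ∂[p,q] = [q] − [p]. For instance
  ∂[2,6] = [6] − [2].
As a 8×24 matrix over Z this has rank 7, with invariant factors (1,1,1,1,1,1,1).

The boundary map ∂_2: C_2 → C_1 sends each 2-simplex [p,q,r] to [q,r] − [p,r] + [p,q]. For instance
  ∂[0,1,2] = [1,2] − [0,2] + [0,1],
  ∂[1,3,6] = [3,6] − [1,6] + [1,3].
As a 24×16 matrix over Z this has rank 15, with invariant factors (1,1,1,1,1,1,1,1,1,1,1,1,1,1,1).

From H_k ≅ ker(∂_k) / im(∂_{k+1}) we obtain:

  H_0: rank C_0 − rank ∂_1 = 8 − 7 = 1, and the invariant factors of ∂_1 are all 1, so H_0 = Z.
  H_1: rank ker ∂_1 − rank ∂_2 = (24 − 7) − 15 = 2, and the invariant factors of ∂_2 are all 1, so H_1 = Z^2.
  H_2: rank ker ∂_2 − rank ∂_3 = (16 − 15) − 0 = 1, and there is no ∂_3, so H_2 = Z.

As a check, the Euler characteristic is 8 − 24 + 16 = 0, which agrees with 1 − 2 + 1 = 0.
(K is a triangulation of the torus T^2.)

H_0 = Z,  H_1 = Z^2,  H_2 = Z.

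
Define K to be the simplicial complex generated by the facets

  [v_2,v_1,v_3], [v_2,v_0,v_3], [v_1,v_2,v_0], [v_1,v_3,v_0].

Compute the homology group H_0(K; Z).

Fix the vertex order v_0 < v_1 < v_2 < v_3 and write every simplex with vertices in increasing order. Then dim K = 2 and the simplices of K are:

  0-simplices (4): [v_0], [v_1], [v_2], [v_3]
  1-simplices (6): [v_0,v_1], [v_0,v_2], [v_0,v_3], [v_1,v_2], [v_1,v_3], [v_2,v_3]
  2-simplices (4): [v_0,v_1,v_2], [v_0,v_1,v_3], [v_0,v_2,v_3], [v_1,v_2,v_3]

Hence C_0 ≅ Z^4, C_1 ≅ Z^6, C_2 ≅ Z^4.

The boundary map ∂_1: C_1 → C_0 sends each edge [p,q] (with p < q) to q − p.
This gives a 4×6 integer matrix of rank 3; reducing to Smith normal form yields diagonal entries (1,1,1).

Boundary ∂_2: C_2 → C_1 sends each 2-simplex [p,q,r] to [q,r] − [p,r] + [p,q]. For instance
  ∂[v_0,v_2,v_3] = [v_2,v_3] − [v_0,v_3] + [v_0,v_2],
  ∂[v_0,v_1,v_3] = [v_1,v_3] − [v_0,v_3] + [v_0,v_1].
This gives a 6×4 integer matrix of rank 3; reducing to Smith normal form yields diagonal entries (1,1,1).

Reading off H_k = ker ∂_k / im ∂_{k+1}:

  H_0: rank C_0 − rank ∂_1 = 4 − 3 = 1, and the invariant factors of ∂_1 are all 1, so H_0 = Z.

H_0 ≅ Z.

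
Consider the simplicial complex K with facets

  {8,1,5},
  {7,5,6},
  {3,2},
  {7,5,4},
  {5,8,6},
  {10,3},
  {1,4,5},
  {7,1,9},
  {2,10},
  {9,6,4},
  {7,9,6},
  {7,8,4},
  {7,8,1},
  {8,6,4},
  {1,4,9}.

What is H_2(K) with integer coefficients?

H_2 ≅ 0.

Take the total order 1 < 2 < 3 < 4 < 5 < 6 < 7 < 8 < 9 < 10 on the vertex set. Then K (dimension 2) consists of the simplices:

  0-simplices (10): [1], [2], [3], [4], [5], [6], [7], [8], [9], [10]
  1-simplices (21): [1,4], [1,5], [1,7], [1,8], [1,9], [2,3], [2,10], [3,10], [4,5], [4,6], [4,7], [4,8], [4,9], [5,6], [5,7], [5,8], [6,7], [6,8], [6,9], [7,8], [7,9]
  2-simplices (12): [1,4,5], [1,4,9], [1,5,8], [1,7,8], [1,7,9], [4,5,7], [4,6,8], [4,6,9], [4,7,8], [5,6,7], [5,6,8], [6,7,9]

so the chain groups are C_0 ≅ Z^10, C_1 ≅ Z^21, C_2 ≅ Z^12.

∂_1: C_1 → C_0 sends each edge [p,q] (with p < q) to q − p. For instance
  ∂[1,4] = [4] − [1].
The resulting 10×21 matrix has rank 8, and its Smith normal form has invariant factors (1,1,1,1,1,1,1,1).

∂_2: C_2 → C_1 maps a triangle to the signed sum of its edges. For instance
  ∂[4,5,7] = [5,7] − [4,7] + [4,5],
  ∂[1,5,8] = [5,8] − [1,8] + [1,5].
The 21×12 boundary matrix has rank 12 and Smith normal form diag(1,1,1,1,1,1,1,1,1,1,1,2).

Computing H_k = (kernel of ∂_k) / (image of ∂_{k+1}):

  H_2: rank ker ∂_2 − rank ∂_3 = (12 − 12) − 0 = 0, and there is no ∂_3, so H_2 = 0.

(K is a triangulation of the disjoint union of the real projective plane RP^2 and the circle S^1.)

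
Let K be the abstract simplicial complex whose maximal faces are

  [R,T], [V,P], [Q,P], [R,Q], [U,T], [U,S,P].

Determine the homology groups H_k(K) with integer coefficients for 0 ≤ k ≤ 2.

Take the total order P < Q < R < S < T < U < V on the vertex set. Then K (dimension 2) consists of the simplices:

  0-simplices (7): P, Q, R, S, T, U, V
  1-simplices (8): PQ, PS, PU, PV, QR, RT, SU, TU
  2-simplices (1): PSU

giving chain groups C_0 ≅ Z^7, C_1 ≅ Z^8, C_2 ≅ Z^1.

The boundary map ∂_1: C_1 → C_0 is given by ∂[p,q] = [q] − [p]. For instance
  ∂PS = S − P.
The resulting 7×8 matrix has rank 6, and its Smith normal form has invariant factors (1,1,1,1,1,1).

Boundary ∂_2: C_2 → C_1 sends each 2-simplex [p,q,r] to [q,r] − [p,r] + [p,q]. For instance
  ∂PSU = SU − PU + PS.
This gives a 8×1 integer matrix of rank 1; reducing to Smith normal form yields diagonal entries (1).

Computing H_k = (kernel of ∂_k) / (image of ∂_{k+1}):

  H_0: rank C_0 − rank ∂_1 = 7 − 6 = 1, and the invariant factors of ∂_1 are all 1, so H_0 ≅ Z.
  H_1: rank ker ∂_1 − rank ∂_2 = (8 − 6) − 1 = 1, and the invariant factors of ∂_2 are all 1, so H_1 ≅ Z.
  H_2: rank ker ∂_2 − rank ∂_3 = (1 − 1) − 0 = 0, and there is no ∂_3, so H_2 ≅ 0.

H_0 = Z,  H_1 = Z,  H_2 = 0.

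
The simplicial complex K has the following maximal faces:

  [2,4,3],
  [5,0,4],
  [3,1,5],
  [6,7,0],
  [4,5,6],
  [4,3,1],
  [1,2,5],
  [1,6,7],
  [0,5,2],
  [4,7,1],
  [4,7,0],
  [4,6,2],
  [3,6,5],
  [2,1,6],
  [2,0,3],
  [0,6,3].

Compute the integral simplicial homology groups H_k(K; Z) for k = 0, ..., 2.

Fix the vertex order 0 < 1 < 2 < 3 < 4 < 5 < 6 < 7 and write every simplex with vertices in increasing order. Then dim K = 2 and the simplices of K are:

  0-simplices (8): [0], [1], [2], [3], [4], [5], [6], [7]
  1-simplices (24): (24 of them)
  2-simplices (16): [0,2,3], [0,2,5], [0,3,6], [0,4,5], [0,4,7], [0,6,7], [1,2,5], [1,2,6], [1,3,4], [1,3,5], [1,4,7], [1,6,7], [2,3,4], [2,4,6], [3,5,6], [4,5,6]

so the chain groups are C_0 ≅ Z^8, C_1 ≅ Z^24, C_2 ≅ Z^16.

The boundary map ∂_1: C_1 → C_0 sends each edge [p,q] (with p < q) to q − p. For instance
  ∂[5,6] = [6] − [5].
This gives a 8×24 integer matrix of rank 7; reducing to Smith normal form yields diagonal entries (1,1,1,1,1,1,1).

The boundary map ∂_2: C_2 → C_1 acts by ∂[p,q,r] = [q,r] − [p,r] + [p,q]. For instance
  ∂[1,4,7] = [4,7] − [1,7] + [1,4],
  ∂[1,2,5] = [2,5] − [1,5] + [1,2].
The resulting 24×16 matrix has rank 15, and its Smith normal form has invariant factors (1,1,1,1,1,1,1,1,1,1,1,1,1,1,1).

Computing H_k = (kernel of ∂_k) / (image of ∂_{k+1}):

  H_0: rank C_0 − rank ∂_1 = 8 − 7 = 1, and the invariant factors of ∂_1 are all 1, so H_0 = Z.
  H_1: rank ker ∂_1 − rank ∂_2 = (24 − 7) − 15 = 2, and the invariant factors of ∂_2 are all 1, so H_1 = Z^2.
  H_2: rank ker ∂_2 − rank ∂_3 = (16 − 15) − 0 = 1, and there is no ∂_3, so H_2 = Z.

As a check, the Euler characteristic is 8 − 24 + 16 = 0, which agrees with 1 − 2 + 1 = 0.
(K is a triangulation of the torus T^2.)

H_0 = Z,  H_1 = Z^2,  H_2 = Z.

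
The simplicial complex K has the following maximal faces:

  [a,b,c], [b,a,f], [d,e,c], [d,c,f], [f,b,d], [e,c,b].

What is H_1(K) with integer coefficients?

H_1 = Z.

Order the vertices as a < b < c < d < e < f. Listing each simplex with vertices in this order, K has dimension 2 with simplices:

  0-simplices (6): a, b, c, d, e, f
  1-simplices (12): ab, ac, af, bc, bd, be, bf, cd, ce, cf, de, df
  2-simplices (6): abc, abf, bce, bdf, cde, cdf

so the chain groups are C_0 ≅ Z^6, C_1 ≅ Z^12, C_2 ≅ Z^6.

The boundary map ∂_1: C_1 → C_0 maps an edge to its endpoints' difference, ∂[p,q] = q − p.
As a 6×12 matrix over Z this has rank 5, with invariant factors (1,1,1,1,1).

∂_2: C_2 → C_1 maps a triangle to the signed sum of its edges. For instance
  ∂abf = bf − af + ab,
  ∂bce = ce − be + bc.
The 12×6 boundary matrix has rank 6 and Smith normal form diag(1,1,1,1,1,1).

Now H_k = ker ∂_k / im ∂_{k+1}, so:

  H_1: rank ker ∂_1 − rank ∂_2 = (12 − 5) − 6 = 1, and the invariant factors of ∂_2 are all 1, so H_1 = Z.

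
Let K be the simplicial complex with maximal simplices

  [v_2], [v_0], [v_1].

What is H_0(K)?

Take the total order v_0 < v_1 < v_2 on the vertex set. Then K (dimension 0) consists of the simplices:

  0-simplices (3): [v_0], [v_1], [v_2]

so the chain groups are C_0 ≅ Z^3.

Computing H_k = (kernel of ∂_k) / (image of ∂_{k+1}):

  H_0: rank C_0 − rank ∂_1 = 3 − 0 = 3, and there is no ∂_1, so H_0 = Z^3.

H_0 ≅ Z^3.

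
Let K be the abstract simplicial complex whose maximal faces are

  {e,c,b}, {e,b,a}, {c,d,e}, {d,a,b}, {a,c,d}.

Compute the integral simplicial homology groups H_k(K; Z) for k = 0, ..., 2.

H_0 ≅ Z,  H_1 ≅ Z,  H_2 = 0.

Order the vertices as a < b < c < d < e. Listing each simplex with vertices in this order, K has dimension 2 with simplices:

  0-simplices (5): a, b, c, d, e
  1-simplices (10): ab, ac, ad, ae, bc, bd, be, cd, ce, de
  2-simplices (5): abd, abe, acd, bce, cde

Hence C_0 ≅ Z^5, C_1 ≅ Z^10, C_2 ≅ Z^5.

The boundary map ∂_1: C_1 → C_0 maps an edge to its endpoints' difference, ∂[p,q] = q − p. For instance
  ∂ae = e − a.
The resulting 5×10 matrix has rank 4, and its Smith normal form has invariant factors (1,1,1,1).

∂_2: C_2 → C_1 maps a triangle to the signed sum of its edges. For instance
  ∂abe = be − ae + ab,
  ∂abd = bd − ad + ab.
The 10×5 boundary matrix has rank 5 and Smith normal form diag(1,1,1,1,1).

From H_k ≅ ker(∂_k) / im(∂_{k+1}) we obtain:

  H_0: rank C_0 − rank ∂_1 = 5 − 4 = 1, and the invariant factors of ∂_1 are all 1, so H_0 = Z.
  H_1: rank ker ∂_1 − rank ∂_2 = (10 − 4) − 5 = 1, and the invariant factors of ∂_2 are all 1, so H_1 = Z.
  H_2: rank ker ∂_2 − rank ∂_3 = (5 − 5) − 0 = 0, and there is no ∂_3, so H_2 = 0.

(K is a triangulation of the Möbius band.)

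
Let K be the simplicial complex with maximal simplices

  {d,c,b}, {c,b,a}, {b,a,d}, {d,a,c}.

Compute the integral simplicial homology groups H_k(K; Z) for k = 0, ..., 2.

H_0 ≅ Z,  H_1 = 0,  H_2 ≅ Z.

Take the total order a < b < c < d on the vertex set. Then K (dimension 2) consists of the simplices:

  0-simplices (4): a, b, c, d
  1-simplices (6): ab, ac, ad, bc, bd, cd
  2-simplices (4): abc, abd, acd, bcd

so the chain groups are C_0 ≅ Z^4, C_1 ≅ Z^6, C_2 ≅ Z^4.

Boundary ∂_1: C_1 → C_0 is given by ∂[p,q] = [q] − [p]. For instance
  ∂ab = b − a.
As a 4×6 matrix over Z this has rank 3, with invariant factors (1,1,1).

The boundary map ∂_2: C_2 → C_1 maps a triangle to the signed sum of its edges. For instance
  ∂abd = bd − ad + ab,
  ∂bcd = cd − bd + bc.
The 6×4 boundary matrix has rank 3 and Smith normal form diag(1,1,1).

Now H_k = ker ∂_k / im ∂_{k+1}, so:

  H_0: rank C_0 − rank ∂_1 = 4 − 3 = 1, and the invariant factors of ∂_1 are all 1, so H_0 = Z.
  H_1: rank ker ∂_1 − rank ∂_2 = (6 − 3) − 3 = 0, and the invariant factors of ∂_2 are all 1, so H_1 = 0.
  H_2: rank ker ∂_2 − rank ∂_3 = (4 − 3) − 0 = 1, and there is no ∂_3, so H_2 = Z.

As a check, the Euler characteristic is 4 − 6 + 4 = 2, which agrees with 1 − 0 + 1 = 2.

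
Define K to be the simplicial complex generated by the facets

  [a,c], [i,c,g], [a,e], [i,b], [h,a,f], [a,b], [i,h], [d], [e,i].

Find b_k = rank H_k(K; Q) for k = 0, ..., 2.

b_0 = 2, b_1 = 3, b_2 = 0.

We work with the vertex ordering a < b < c < d < e < f < g < h < i. The simplices of K, each written with vertices in increasing order, are:

  0-simplices (9): a, b, c, d, e, f, g, h, i
  1-simplices (12): ab, ac, ae, af, ah, bi, cg, ci, ei, fh, gi, hi
  2-simplices (2): afh, cgi

giving chain groups C_0 ≅ Z^9, C_1 ≅ Z^12, C_2 ≅ Z^2.

Boundary ∂_1: C_1 → C_0 sends each edge [p,q] (with p < q) to q − p. For instance
  ∂ac = c − a.
The resulting 9×12 matrix has rank 7, and its Smith normal form has invariant factors (1,1,1,1,1,1,1).

Boundary ∂_2: C_2 → C_1 maps a triangle to the signed sum of its edges. For instance
  ∂cgi = gi − ci + cg,
  ∂afh = fh − ah + af.
This gives a 12×2 integer matrix of rank 2; reducing to Smith normal form yields diagonal entries (1,1).

Reading off H_k = ker ∂_k / im ∂_{k+1}:

  H_0: rank C_0 − rank ∂_1 = 9 − 7 = 2, and the invariant factors of ∂_1 are all 1, so H_0 = Z^2.
  H_1: rank ker ∂_1 − rank ∂_2 = (12 − 7) − 2 = 3, and the invariant factors of ∂_2 are all 1, so H_1 = Z^3.
  H_2: rank ker ∂_2 − rank ∂_3 = (2 − 2) − 0 = 0, and there is no ∂_3, so H_2 = 0.

Hence the Betti numbers are b_0 = 2, b_1 = 3, b_2 = 0.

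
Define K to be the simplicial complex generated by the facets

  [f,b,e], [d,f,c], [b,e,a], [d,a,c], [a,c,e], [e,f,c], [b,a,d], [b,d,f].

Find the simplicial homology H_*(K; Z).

H_0 = Z,  H_1 = 0,  H_2 = Z.

We work with the vertex ordering a < b < c < d < e < f. The simplices of K, each written with vertices in increasing order, are:

  0-simplices (6): a, b, c, d, e, f
  1-simplices (12): ab, ac, ad, ae, bd, be, bf, cd, ce, cf, df, ef
  2-simplices (8): abd, abe, acd, ace, bdf, bef, cdf, cef

Hence C_0 ≅ Z^6, C_1 ≅ Z^12, C_2 ≅ Z^8.

∂_1: C_1 → C_0 is given by ∂[p,q] = [q] − [p]. For instance
  ∂bd = d − b.
The resulting 6×12 matrix has rank 5, and its Smith normal form has invariant factors (1,1,1,1,1).

∂_2: C_2 → C_1 acts by ∂[p,q,r] = [q,r] − [p,r] + [p,q]. For instance
  ∂bef = ef − bf + be,
  ∂abd = bd − ad + ab.
As a 12×8 matrix over Z this has rank 7, with invariant factors (1,1,1,1,1,1,1).

From H_k ≅ ker(∂_k) / im(∂_{k+1}) we obtain:

  H_0: rank C_0 − rank ∂_1 = 6 − 5 = 1, and the invariant factors of ∂_1 are all 1, so H_0 = Z.
  H_1: rank ker ∂_1 − rank ∂_2 = (12 − 5) − 7 = 0, and the invariant factors of ∂_2 are all 1, so H_1 = 0.
  H_2: rank ker ∂_2 − rank ∂_3 = (8 − 7) − 0 = 1, and there is no ∂_3, so H_2 = Z.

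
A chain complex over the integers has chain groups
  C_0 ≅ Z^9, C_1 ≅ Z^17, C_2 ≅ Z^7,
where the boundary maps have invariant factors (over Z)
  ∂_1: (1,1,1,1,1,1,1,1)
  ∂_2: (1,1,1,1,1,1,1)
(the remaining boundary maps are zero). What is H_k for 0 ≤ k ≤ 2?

H_0 ≅ Z,  H_1 ≅ Z^2,  H_2 = 0.

H_0: b_0 = 9 − 0 − 8 = 1; torsion from ∂_1 factors > 1: none. So H_0 ≅ Z.
H_1: b_1 = 17 − 8 − 7 = 2; torsion from ∂_2 factors > 1: none. So H_1 ≅ Z^2.
H_2: b_2 = 7 − 7 − 0 = 0; torsion from ∂_3 factors > 1: none. So H_2 ≅ 0.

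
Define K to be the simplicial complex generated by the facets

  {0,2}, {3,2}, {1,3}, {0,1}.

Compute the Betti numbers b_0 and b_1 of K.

b_0 = 1, b_1 = 1.

We work with the vertex ordering 0 < 1 < 2 < 3. The simplices of K, each written with vertices in increasing order, are:

  0-simplices (4): [0], [1], [2], [3]
  1-simplices (4): [0,1], [0,2], [1,3], [2,3]

so the chain groups are C_0 ≅ Z^4, C_1 ≅ Z^4.

Boundary ∂_1: C_1 → C_0 sends each edge [p,q] (with p < q) to q − p. For instance
  ∂[1,3] = [3] − [1].
The resulting 4×4 matrix has rank 3, and its Smith normal form has invariant factors (1,1,1).

Now H_k = ker ∂_k / im ∂_{k+1}, so:

  H_0: rank C_0 − rank ∂_1 = 4 − 3 = 1, and the invariant factors of ∂_1 are all 1, so H_0 = Z.
  H_1: rank ker ∂_1 − rank ∂_2 = (4 − 3) − 0 = 1, and there is no ∂_2, so H_1 = Z.

As a check, the Euler characteristic is 4 − 4 = 0, which agrees with 1 − 1 = 0.

Hence the Betti numbers are b_0 = 1, b_1 = 1.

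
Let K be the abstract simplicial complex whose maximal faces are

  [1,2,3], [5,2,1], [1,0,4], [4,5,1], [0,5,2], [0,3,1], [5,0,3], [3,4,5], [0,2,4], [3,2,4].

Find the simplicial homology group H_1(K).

H_1 = Z_2.

Take the total order 0 < 1 < 2 < 3 < 4 < 5 on the vertex set. Then K (dimension 2) consists of the simplices:

  0-simplices (6): [0], [1], [2], [3], [4], [5]
  1-simplices (15): [0,1], [0,2], [0,3], [0,4], [0,5], [1,2], [1,3], [1,4], [1,5], [2,3], [2,4], [2,5], [3,4], [3,5], [4,5]
  2-simplices (10): [0,1,3], [0,1,4], [0,2,4], [0,2,5], [0,3,5], [1,2,3], [1,2,5], [1,4,5], [2,3,4], [3,4,5]

so the chain groups are C_0 ≅ Z^6, C_1 ≅ Z^15, C_2 ≅ Z^10.

Boundary ∂_1: C_1 → C_0 sends each edge [p,q] (with p < q) to q − p. For instance
  ∂[0,3] = [3] − [0].
As a 6×15 matrix over Z this has rank 5, with invariant factors (1,1,1,1,1).

Boundary ∂_2: C_2 → C_1 maps a triangle to the signed sum of its edges. For instance
  ∂[0,3,5] = [3,5] − [0,5] + [0,3],
  ∂[0,2,5] = [2,5] − [0,5] + [0,2].
As a 15×10 matrix over Z this has rank 10, with invariant factors (1,1,1,1,1,1,1,1,1,2).

Reading off H_k = ker ∂_k / im ∂_{k+1}:

  H_1: rank ker ∂_1 − rank ∂_2 = (15 − 5) − 10 = 0, and ∂_2 has invariant factor 2 > 1, so H_1 = Z_2.

(K is a triangulation of the real projective plane RP^2.)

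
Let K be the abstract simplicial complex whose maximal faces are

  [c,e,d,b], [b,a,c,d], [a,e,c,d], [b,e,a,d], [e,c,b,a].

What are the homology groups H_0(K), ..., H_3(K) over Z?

H_0 ≅ Z,  H_1 = 0,  H_2 = 0,  H_3 ≅ Z.

Fix the vertex order a < b < c < d < e and write every simplex with vertices in increasing order. Then dim K = 3 and the simplices of K are:

  0-simplices (5): a, b, c, d, e
  1-simplices (10): ab, ac, ad, ae, bc, bd, be, cd, ce, de
  2-simplices (10): abc, abd, abe, acd, ace, ade, bcd, bce, bde, cde
  3-simplices (5): abcd, abce, abde, acde, bcde

so the chain groups are C_0 ≅ Z^5, C_1 ≅ Z^10, C_2 ≅ Z^10, C_3 ≅ Z^5.

The boundary map ∂_1: C_1 → C_0 is given by ∂[p,q] = [q] − [p]. For instance
  ∂ab = b − a.
The resulting 5×10 matrix has rank 4, and its Smith normal form has invariant factors (1,1,1,1).

Boundary ∂_2: C_2 → C_1 acts by ∂[p,q,r] = [q,r] − [p,r] + [p,q]. For instance
  ∂abe = be − ae + ab,
  ∂ace = ce − ae + ac.
As a 10×10 matrix over Z this has rank 6, with invariant factors (1,1,1,1,1,1).

∂_3: C_3 → C_2 sends each 3-simplex σ to the alternating sum Σ_i (−1)^i (σ with its i-th vertex removed). For instance
  ∂abde = bde − ade + abe − abd,
  ∂abce = bce − ace + abe − abc.
As a 10×5 matrix over Z this has rank 4, with invariant factors (1,1,1,1).

Now H_k = ker ∂_k / im ∂_{k+1}, so:

  H_0: rank C_0 − rank ∂_1 = 5 − 4 = 1, and the invariant factors of ∂_1 are all 1, so H_0 = Z.
  H_1: rank ker ∂_1 − rank ∂_2 = (10 − 4) − 6 = 0, and the invariant factors of ∂_2 are all 1, so H_1 = 0.
  H_2: rank ker ∂_2 − rank ∂_3 = (10 − 6) − 4 = 0, and the invariant factors of ∂_3 are all 1, so H_2 = 0.
  H_3: rank ker ∂_3 − rank ∂_4 = (5 − 4) − 0 = 1, and there is no ∂_4, so H_3 = Z.

(K is a triangulation of the 3-sphere S^3.)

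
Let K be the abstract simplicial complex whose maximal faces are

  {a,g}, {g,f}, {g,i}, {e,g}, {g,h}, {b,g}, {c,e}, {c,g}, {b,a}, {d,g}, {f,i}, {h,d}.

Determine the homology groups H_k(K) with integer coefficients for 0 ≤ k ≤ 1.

Order the vertices as a < b < c < d < e < f < g < h < i. Listing each simplex with vertices in this order, K has dimension 1 with simplices:

  0-simplices (9): a, b, c, d, e, f, g, h, i
  1-simplices (12): ab, ag, bg, ce, cg, dg, dh, eg, fg, fi, gh, gi

so the chain groups are C_0 ≅ Z^9, C_1 ≅ Z^12.

∂_1: C_1 → C_0 sends each edge [p,q] (with p < q) to q − p.
This gives a 9×12 integer matrix of rank 8; reducing to Smith normal form yields diagonal entries (1,1,1,1,1,1,1,1).

Computing H_k = (kernel of ∂_k) / (image of ∂_{k+1}):

  H_0: rank C_0 − rank ∂_1 = 9 − 8 = 1, and the invariant factors of ∂_1 are all 1, so H_0 ≅ Z.
  H_1: rank ker ∂_1 − rank ∂_2 = (12 − 8) − 0 = 4, and there is no ∂_2, so H_1 ≅ Z^4.

As a check, the Euler characteristic is 9 − 12 = -3, which agrees with 1 − 4 = -3.

H_0 ≅ Z,  H_1 ≅ Z^4.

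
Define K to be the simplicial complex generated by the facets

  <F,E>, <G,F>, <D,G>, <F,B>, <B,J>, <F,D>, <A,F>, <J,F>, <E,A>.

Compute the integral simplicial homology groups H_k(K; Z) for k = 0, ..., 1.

H_0 = Z,  H_1 = Z^3.

K has 7 vertices, 9 edges.
rank ∂_0 = 0, rank ∂_1 = 6 ⇒ b_0 = 7 − 0 − 6 = 1; all invariant factors of ∂_1 are 1 so no torsion. So H_0 ≅ Z.
rank ∂_1 = 6, rank ∂_2 = 0 ⇒ b_1 = 9 − 6 − 0 = 3. So H_1 ≅ Z^3.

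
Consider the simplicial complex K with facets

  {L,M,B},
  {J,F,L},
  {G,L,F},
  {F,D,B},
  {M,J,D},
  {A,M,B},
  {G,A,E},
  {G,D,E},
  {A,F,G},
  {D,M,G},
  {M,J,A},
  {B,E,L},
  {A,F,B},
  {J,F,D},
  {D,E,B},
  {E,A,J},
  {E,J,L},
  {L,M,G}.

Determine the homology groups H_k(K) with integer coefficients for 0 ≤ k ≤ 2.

H_0 ≅ Z,  H_1 ≅ Z^2,  H_2 ≅ Z.

K has 9 vertices, 27 edges, 18 triangles.
rank ∂_0 = 0, rank ∂_1 = 8 ⇒ b_0 = 9 − 0 − 8 = 1; all invariant factors of ∂_1 are 1 so no torsion. So H_0 ≅ Z.
rank ∂_1 = 8, rank ∂_2 = 17 ⇒ b_1 = 27 − 8 − 17 = 2; all invariant factors of ∂_2 are 1 so no torsion. So H_1 ≅ Z^2.
rank ∂_2 = 17, rank ∂_3 = 0 ⇒ b_2 = 18 − 17 − 0 = 1. So H_2 ≅ Z.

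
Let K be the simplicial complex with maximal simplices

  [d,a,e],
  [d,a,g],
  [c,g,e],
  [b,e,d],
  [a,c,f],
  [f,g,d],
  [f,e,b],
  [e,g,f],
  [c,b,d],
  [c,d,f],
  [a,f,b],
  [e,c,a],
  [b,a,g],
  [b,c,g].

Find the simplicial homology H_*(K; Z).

Fix the vertex order a < b < c < d < e < f < g and write every simplex with vertices in increasing order. Then dim K = 2 and the simplices of K are:

  0-simplices (7): a, b, c, d, e, f, g
  1-simplices (21): ab, ac, ad, ae, af, ag, bc, bd, be, bf, bg, cd, ce, cf, cg, de, df, dg, ef, eg, fg
  2-simplices (14): abf, abg, ace, acf, ade, adg, bcd, bcg, bde, bef, cdf, ceg, dfg, efg

so the chain groups are C_0 ≅ Z^7, C_1 ≅ Z^21, C_2 ≅ Z^14.

The boundary map ∂_1: C_1 → C_0 sends each edge [p,q] (with p < q) to q − p.
The 7×21 boundary matrix has rank 6 and Smith normal form diag(1,1,1,1,1,1).

Boundary ∂_2: C_2 → C_1 acts by ∂[p,q,r] = [q,r] − [p,r] + [p,q]. For instance
  ∂abg = bg − ag + ab,
  ∂efg = fg − eg + ef.
As a 21×14 matrix over Z this has rank 13, with invariant factors (1,1,1,1,1,1,1,1,1,1,1,1,1).

From H_k ≅ ker(∂_k) / im(∂_{k+1}) we obtain:

  H_0: rank C_0 − rank ∂_1 = 7 − 6 = 1, and the invariant factors of ∂_1 are all 1, so H_0 ≅ Z.
  H_1: rank ker ∂_1 − rank ∂_2 = (21 − 6) − 13 = 2, and the invariant factors of ∂_2 are all 1, so H_1 ≅ Z^2.
  H_2: rank ker ∂_2 − rank ∂_3 = (14 − 13) − 0 = 1, and there is no ∂_3, so H_2 ≅ Z.

(K is a triangulation of the torus T^2.)

H_0 ≅ Z,  H_1 ≅ Z^2,  H_2 ≅ Z.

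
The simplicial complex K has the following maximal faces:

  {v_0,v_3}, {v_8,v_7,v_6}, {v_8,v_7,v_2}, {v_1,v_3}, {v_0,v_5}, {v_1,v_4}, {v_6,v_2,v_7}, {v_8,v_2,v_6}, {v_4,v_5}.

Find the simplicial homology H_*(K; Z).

H_0 ≅ Z^2,  H_1 ≅ Z,  H_2 ≅ Z.

Fix the vertex order v_0 < v_1 < v_2 < v_3 < v_4 < v_5 < v_6 < v_7 < v_8 and write every simplex with vertices in increasing order. Then dim K = 2 and the simplices of K are:

  0-simplices (9): [v_0], [v_1], [v_2], [v_3], [v_4], [v_5], [v_6], [v_7], [v_8]
  1-simplices (11): [v_0,v_3], [v_0,v_5], [v_1,v_3], [v_1,v_4], [v_2,v_6], [v_2,v_7], [v_2,v_8], [v_4,v_5], [v_6,v_7], [v_6,v_8], [v_7,v_8]
  2-simplices (4): [v_2,v_6,v_7], [v_2,v_6,v_8], [v_2,v_7,v_8], [v_6,v_7,v_8]

giving chain groups C_0 ≅ Z^9, C_1 ≅ Z^11, C_2 ≅ Z^4.

∂_1: C_1 → C_0 is given by ∂[p,q] = [q] − [p]. For instance
  ∂[v_2,v_8] = [v_8] − [v_2].
This gives a 9×11 integer matrix of rank 7; reducing to Smith normal form yields diagonal entries (1,1,1,1,1,1,1).

Boundary ∂_2: C_2 → C_1 acts by ∂[p,q,r] = [q,r] − [p,r] + [p,q]. For instance
  ∂[v_2,v_6,v_8] = [v_6,v_8] − [v_2,v_8] + [v_2,v_6],
  ∂[v_2,v_7,v_8] = [v_7,v_8] − [v_2,v_8] + [v_2,v_7].
The resulting 11×4 matrix has rank 3, and its Smith normal form has invariant factors (1,1,1).

From H_k ≅ ker(∂_k) / im(∂_{k+1}) we obtain:

  H_0: rank C_0 − rank ∂_1 = 9 − 7 = 2, and the invariant factors of ∂_1 are all 1, so H_0 = Z^2.
  H_1: rank ker ∂_1 − rank ∂_2 = (11 − 7) − 3 = 1, and the invariant factors of ∂_2 are all 1, so H_1 = Z.
  H_2: rank ker ∂_2 − rank ∂_3 = (4 − 3) − 0 = 1, and there is no ∂_3, so H_2 = Z.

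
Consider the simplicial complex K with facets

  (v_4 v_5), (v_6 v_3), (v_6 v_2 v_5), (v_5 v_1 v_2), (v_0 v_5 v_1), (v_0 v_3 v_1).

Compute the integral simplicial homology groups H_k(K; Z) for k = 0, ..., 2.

H_0 = Z,  H_1 = Z,  H_2 = 0.

Order the vertices as v_0 < v_1 < v_2 < v_3 < v_4 < v_5 < v_6. Listing each simplex with vertices in this order, K has dimension 2 with simplices:

  0-simplices (7): [v_0], [v_1], [v_2], [v_3], [v_4], [v_5], [v_6]
  1-simplices (11): [v_0,v_1], [v_0,v_3], [v_0,v_5], [v_1,v_2], [v_1,v_3], [v_1,v_5], [v_2,v_5], [v_2,v_6], [v_3,v_6], [v_4,v_5], [v_5,v_6]
  2-simplices (4): [v_0,v_1,v_3], [v_0,v_1,v_5], [v_1,v_2,v_5], [v_2,v_5,v_6]

giving chain groups C_0 ≅ Z^7, C_1 ≅ Z^11, C_2 ≅ Z^4.

∂_1: C_1 → C_0 sends each edge [p,q] (with p < q) to q − p. For instance
  ∂[v_0,v_1] = [v_1] − [v_0].
As a 7×11 matrix over Z this has rank 6, with invariant factors (1,1,1,1,1,1).

Boundary ∂_2: C_2 → C_1 sends each 2-simplex [p,q,r] to [q,r] − [p,r] + [p,q]. For instance
  ∂[v_0,v_1,v_5] = [v_1,v_5] − [v_0,v_5] + [v_0,v_1],
  ∂[v_0,v_1,v_3] = [v_1,v_3] − [v_0,v_3] + [v_0,v_1].
As a 11×4 matrix over Z this has rank 4, with invariant factors (1,1,1,1).

From H_k ≅ ker(∂_k) / im(∂_{k+1}) we obtain:

  H_0: rank C_0 − rank ∂_1 = 7 − 6 = 1, and the invariant factors of ∂_1 are all 1, so H_0 = Z.
  H_1: rank ker ∂_1 − rank ∂_2 = (11 − 6) − 4 = 1, and the invariant factors of ∂_2 are all 1, so H_1 = Z.
  H_2: rank ker ∂_2 − rank ∂_3 = (4 − 4) − 0 = 0, and there is no ∂_3, so H_2 = 0.

As a check, the Euler characteristic is 7 − 11 + 4 = 0, which agrees with 1 − 1 + 0 = 0.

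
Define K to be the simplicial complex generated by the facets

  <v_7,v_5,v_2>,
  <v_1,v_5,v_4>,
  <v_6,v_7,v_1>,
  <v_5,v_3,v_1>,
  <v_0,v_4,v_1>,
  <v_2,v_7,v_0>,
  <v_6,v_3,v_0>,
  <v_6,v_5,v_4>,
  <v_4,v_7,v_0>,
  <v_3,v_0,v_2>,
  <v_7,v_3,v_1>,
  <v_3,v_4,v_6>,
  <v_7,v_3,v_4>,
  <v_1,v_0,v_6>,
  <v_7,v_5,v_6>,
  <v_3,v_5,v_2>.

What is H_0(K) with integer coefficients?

Take the total order v_0 < v_1 < v_2 < v_3 < v_4 < v_5 < v_6 < v_7 on the vertex set. Then K (dimension 2) consists of the simplices:

  0-simplices (8): [v_0], [v_1], [v_2], [v_3], [v_4], [v_5], [v_6], [v_7]
  1-simplices (24): (24 of them)
  2-simplices (16): (16 of them)

so the chain groups are C_0 ≅ Z^8, C_1 ≅ Z^24, C_2 ≅ Z^16.

The boundary map ∂_1: C_1 → C_0 sends each edge [p,q] (with p < q) to q − p. For instance
  ∂[v_4,v_7] = [v_7] − [v_4].
As a 8×24 matrix over Z this has rank 7, with invariant factors (1,1,1,1,1,1,1).

The boundary map ∂_2: C_2 → C_1 sends each 2-simplex [p,q,r] to [q,r] − [p,r] + [p,q]. For instance
  ∂[v_0,v_3,v_6] = [v_3,v_6] − [v_0,v_6] + [v_0,v_3],
  ∂[v_3,v_4,v_7] = [v_4,v_7] − [v_3,v_7] + [v_3,v_4].
This gives a 24×16 integer matrix of rank 15; reducing to Smith normal form yields diagonal entries (1,1,1,1,1,1,1,1,1,1,1,1,1,1,1).

Computing H_k = (kernel of ∂_k) / (image of ∂_{k+1}):

  H_0: rank C_0 − rank ∂_1 = 8 − 7 = 1, and the invariant factors of ∂_1 are all 1, so H_0 ≅ Z.

H_0 = Z.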